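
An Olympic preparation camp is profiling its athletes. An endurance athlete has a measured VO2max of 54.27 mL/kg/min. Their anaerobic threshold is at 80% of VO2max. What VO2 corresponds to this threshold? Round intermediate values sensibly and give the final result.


Anaerobic threshold VO2 = VO2max * 80%
= 54.27 * 0.8
= 43.42 mL/kg/min

43.42 mL/kg/min


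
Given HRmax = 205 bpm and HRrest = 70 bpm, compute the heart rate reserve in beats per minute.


Heart rate reserve = maximum HR minus resting HR
HRR = 205 - 70 = 135 bpm

135 bpm


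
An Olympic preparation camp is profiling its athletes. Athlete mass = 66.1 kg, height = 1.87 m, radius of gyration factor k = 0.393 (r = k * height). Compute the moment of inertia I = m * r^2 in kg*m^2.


r = k * height = 0.393 * 1.87 = 0.73491 m
r^2 = 0.73491^2 = 0.540093
I = 66.1 * 0.540093 = 35.7 kg*m^2

35.7 kg*m^2


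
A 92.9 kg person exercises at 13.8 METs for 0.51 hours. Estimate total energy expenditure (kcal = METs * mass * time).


Energy = METs * mass(kg) * time(h)
= 13.8 * 92.9 * 0.51
= 653.83 kcal

653.83 kcal


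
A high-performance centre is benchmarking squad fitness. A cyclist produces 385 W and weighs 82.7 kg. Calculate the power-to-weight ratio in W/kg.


P/W = power / mass
= 385 / 82.7
= 4.655 W/kg

4.655 W/kg


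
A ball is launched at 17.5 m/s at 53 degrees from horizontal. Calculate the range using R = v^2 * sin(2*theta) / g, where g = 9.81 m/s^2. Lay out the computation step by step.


sin(2 * 53) = sin(106) = 0.961262
v^2 = 17.5^2 = 306.25
R = 306.25 * 0.961262 / 9.81
= 30.009 m

30.009 m


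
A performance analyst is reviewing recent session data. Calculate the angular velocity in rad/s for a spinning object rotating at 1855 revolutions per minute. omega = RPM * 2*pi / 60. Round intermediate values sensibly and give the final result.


omega = RPM * 2*pi / 60
= 1855 * 6.28318531 / 60
= 194.255 rad/s

194.255 rad/s


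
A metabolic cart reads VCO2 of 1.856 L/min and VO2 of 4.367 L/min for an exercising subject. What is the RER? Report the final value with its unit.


RER = VCO2 / VO2 = 1.856 / 4.367 = 0.425

0.425


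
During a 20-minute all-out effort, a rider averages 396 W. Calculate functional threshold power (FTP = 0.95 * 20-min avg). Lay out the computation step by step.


FTP = 0.95 * 396
= 376.2 W

376.2 W


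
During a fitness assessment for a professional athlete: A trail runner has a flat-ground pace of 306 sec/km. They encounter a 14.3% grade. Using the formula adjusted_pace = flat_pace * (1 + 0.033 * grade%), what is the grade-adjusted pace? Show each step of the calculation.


Grade factor = 1 + 0.033 * 14.3 = 1.4719
Adjusted = 306 * 1.4719 = 450.4 sec/km

450.4 s/km


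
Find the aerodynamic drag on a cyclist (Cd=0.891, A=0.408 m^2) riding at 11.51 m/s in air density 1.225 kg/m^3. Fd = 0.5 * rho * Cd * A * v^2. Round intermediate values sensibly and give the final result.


Fd = 0.5 * 1.225 * 0.891 * 0.408 * 11.51^2
= 0.5 * 1.225 * 0.891 * 0.408 * 132.4801
= 29.498 N

29.498 N


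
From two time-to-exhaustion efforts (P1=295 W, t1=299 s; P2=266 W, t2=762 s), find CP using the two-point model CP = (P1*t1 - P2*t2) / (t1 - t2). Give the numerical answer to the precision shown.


Work in trial 1 = 88205 J
Work in trial 2 = 202692 J
Delta work = -114487 J
Delta time = -463 s
CP = -114487 / -463 = 247.27 W

247.27 W


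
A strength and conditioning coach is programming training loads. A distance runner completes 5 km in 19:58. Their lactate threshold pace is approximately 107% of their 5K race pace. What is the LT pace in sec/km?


Convert to seconds: 19 min 58 s = 1198 s
Pace per km = 1198 / 5 = 239.6 s/km
LT pace = 239.6 * 1.07 = 256.37 s/km

256.37 s/km


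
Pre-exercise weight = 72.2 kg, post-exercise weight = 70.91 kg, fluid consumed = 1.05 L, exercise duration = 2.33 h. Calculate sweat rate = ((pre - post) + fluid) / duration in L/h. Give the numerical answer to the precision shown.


Weight loss = 72.2 - 70.91 = 1.29 kg (approx L)
Total sweat = 1.29 + 1.05 = 2.34 L
Sweat rate = 2.34 / 2.33 = 1.004 L/h

1.004 L/h


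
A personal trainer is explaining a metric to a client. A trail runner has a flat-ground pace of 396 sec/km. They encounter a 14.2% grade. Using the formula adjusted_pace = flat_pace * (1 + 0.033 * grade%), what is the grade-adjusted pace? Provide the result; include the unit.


Grade factor = 1 + 0.033 * 14.2 = 1.4686
Adjusted = 396 * 1.4686 = 581.57 sec/km

581.57 s/km


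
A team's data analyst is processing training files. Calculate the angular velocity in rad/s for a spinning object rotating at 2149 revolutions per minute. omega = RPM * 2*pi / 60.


omega = RPM * 2*pi / 60
= 2149 * 6.28318531 / 60
= 225.043 rad/s

225.043 rad/s


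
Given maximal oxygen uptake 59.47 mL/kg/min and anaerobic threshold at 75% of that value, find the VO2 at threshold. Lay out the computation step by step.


Percentage as decimal = 0.75
VO2 at AT = 59.47 * 0.75 = 44.6 mL/kg/min

44.6 mL/kg/min


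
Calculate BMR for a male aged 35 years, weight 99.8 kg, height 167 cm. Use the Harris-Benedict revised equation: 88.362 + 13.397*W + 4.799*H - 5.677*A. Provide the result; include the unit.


Substituting values:
W term = 13.397 * 99.8 = 1337.0206
H term = 4.799 * 167 = 801.433
A term = 5.677 * 35 = 198.695
BMR = 2028.12 kcal/day

2028.12 kcal/day


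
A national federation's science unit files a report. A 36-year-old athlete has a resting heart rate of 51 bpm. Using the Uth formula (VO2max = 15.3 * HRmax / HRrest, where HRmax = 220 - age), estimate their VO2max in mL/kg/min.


HRmax = 220 - 36 = 184 bpm
Ratio = HRmax / HRrest = 184 / 51 = 3.6078
VO2max = 15.3 * 3.6078 = 55.2 mL/kg/min

55.2 mL/kg/min


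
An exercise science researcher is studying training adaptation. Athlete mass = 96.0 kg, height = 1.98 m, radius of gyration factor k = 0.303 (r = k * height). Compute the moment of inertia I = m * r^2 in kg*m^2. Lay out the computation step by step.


r = k * height = 0.303 * 1.98 = 0.59994 m
r^2 = 0.59994^2 = 0.359928
I = 96.0 * 0.359928 = 34.553 kg*m^2

34.553 kg*m^2


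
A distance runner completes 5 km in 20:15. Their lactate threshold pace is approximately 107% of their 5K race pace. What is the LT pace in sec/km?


Convert to seconds: 20 min 15 s = 1215 s
Pace per km = 1215 / 5 = 243.0 s/km
LT pace = 243.0 * 1.07 = 260.01 s/km

260.01 s/km


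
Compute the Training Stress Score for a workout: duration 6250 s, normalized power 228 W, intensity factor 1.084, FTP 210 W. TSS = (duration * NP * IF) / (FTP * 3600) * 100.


Product = 6250 * 228 * 1.084 = 1544700.0
Base = 210 * 3600 = 756000
TSS = 1544700.0 / 756000 * 100 = 204.33

204.33 TSS


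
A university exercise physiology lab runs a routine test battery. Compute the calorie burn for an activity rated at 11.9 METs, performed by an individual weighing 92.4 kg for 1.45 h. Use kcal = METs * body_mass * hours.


Product of METs and mass = 11.9 * 92.4 = 1099.56
Total kcal = 1099.56 * 1.45 = 1594.36 kcal

1594.36 kcal


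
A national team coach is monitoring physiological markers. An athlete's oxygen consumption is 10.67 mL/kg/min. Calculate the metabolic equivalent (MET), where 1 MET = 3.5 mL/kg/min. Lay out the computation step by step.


MET = VO2 / 3.5
= 10.67 / 3.5
= 3.05 METs

3.05 METs


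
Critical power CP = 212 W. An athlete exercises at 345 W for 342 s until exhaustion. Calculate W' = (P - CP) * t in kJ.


P - CP = 345 - 212 = 133 W
W' = 133 * 342 = 45486 J
= 45486 / 1000 = 45.486 kJ

45.486 kJ


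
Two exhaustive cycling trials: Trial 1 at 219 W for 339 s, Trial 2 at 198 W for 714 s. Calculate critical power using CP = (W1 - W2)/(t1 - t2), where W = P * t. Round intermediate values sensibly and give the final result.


W1 = 219 * 339 = 74241 J
W2 = 198 * 714 = 141372 J
CP = (74241 - 141372) / (339 - 714)
= -67131 / -375
= 179.02 W

179.02 W


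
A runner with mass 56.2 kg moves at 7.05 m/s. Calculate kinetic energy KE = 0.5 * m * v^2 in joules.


v^2 = 7.05^2 = 49.7025
KE = 0.5 * 56.2 * 49.7025
= 1396.64 J

1396.64 J


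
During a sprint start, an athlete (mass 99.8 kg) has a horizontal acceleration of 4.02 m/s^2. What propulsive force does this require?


Propulsive force = mass * acceleration
= 99.8 kg * 4.02 m/s^2
= 401.2 N

401.2 N


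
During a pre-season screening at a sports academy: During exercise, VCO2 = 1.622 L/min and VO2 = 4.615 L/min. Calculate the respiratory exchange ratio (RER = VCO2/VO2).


RER = VCO2 / VO2
= 1.622 / 4.615
= 0.3515

0.3515


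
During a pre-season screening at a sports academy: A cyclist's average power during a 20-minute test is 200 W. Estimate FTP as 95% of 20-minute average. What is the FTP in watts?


FTP = 20-min power * 0.95
= 200 * 0.95
= 190.0 W

190.0 W


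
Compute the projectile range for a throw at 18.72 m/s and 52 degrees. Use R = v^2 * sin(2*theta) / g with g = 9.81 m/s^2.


Two times the angle = 104 degrees
sin(104) = 0.970296
R = 350.4384 * 0.970296 / 9.81 = 34.661 m

34.661 m


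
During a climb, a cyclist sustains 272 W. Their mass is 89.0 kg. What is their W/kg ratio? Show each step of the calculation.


Power-to-weight = 272 W / 89.0 kg
= 3.056 W/kg

3.056 W/kg


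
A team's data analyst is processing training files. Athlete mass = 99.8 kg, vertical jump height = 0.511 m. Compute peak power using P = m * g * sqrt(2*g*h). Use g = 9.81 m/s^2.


sqrt(2 * 9.81 * 0.511) = sqrt(10.02582) = 3.166358 m/s
P = 99.8 * 9.81 * 3.166358
= 3099.98 W

3099.98 W


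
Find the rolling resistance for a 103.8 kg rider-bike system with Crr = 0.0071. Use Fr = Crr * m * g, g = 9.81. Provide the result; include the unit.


m * g = 103.8 * 9.81 = 1018.278 N
Fr = 0.0071 * 1018.278 = 7.23 N

7.23 N


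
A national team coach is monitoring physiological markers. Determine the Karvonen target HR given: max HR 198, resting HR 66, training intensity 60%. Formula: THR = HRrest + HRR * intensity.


HRR = HRmax - HRrest = 198 - 66 = 132
THR = 66 + 132 * 0.6
= 145.2 bpm

145.2 bpm


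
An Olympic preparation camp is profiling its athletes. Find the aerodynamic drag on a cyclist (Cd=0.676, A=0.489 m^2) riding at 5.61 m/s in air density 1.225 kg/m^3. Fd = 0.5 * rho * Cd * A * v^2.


Fd = 0.5 * 1.225 * 0.676 * 0.489 * 5.61^2
= 0.5 * 1.225 * 0.676 * 0.489 * 31.4721
= 6.372 N

6.372 N


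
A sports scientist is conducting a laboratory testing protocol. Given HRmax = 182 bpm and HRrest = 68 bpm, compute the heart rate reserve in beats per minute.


Heart rate reserve = maximum HR minus resting HR
HRR = 182 - 68 = 114 bpm

114 bpm


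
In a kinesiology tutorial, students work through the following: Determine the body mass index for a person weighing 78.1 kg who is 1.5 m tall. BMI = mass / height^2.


BMI = mass / height^2
= 78.1 / 1.5^2
= 78.1 / 2.25
= 34.71 kg/m^2

34.71 kg/m^2


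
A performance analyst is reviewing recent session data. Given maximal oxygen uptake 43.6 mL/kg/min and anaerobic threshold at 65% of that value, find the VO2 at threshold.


Percentage as decimal = 0.65
VO2 at AT = 43.6 * 0.65 = 28.34 mL/kg/min

28.34 mL/kg/min


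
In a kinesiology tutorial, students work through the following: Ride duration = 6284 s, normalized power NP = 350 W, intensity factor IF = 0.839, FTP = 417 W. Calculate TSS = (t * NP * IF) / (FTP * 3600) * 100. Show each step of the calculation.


Numerator = 6284 * 350 * 0.839 = 1845296.6
Denominator = 417 * 3600 = 1501200
TSS = 1845296.6 / 1501200 * 100
= 122.92

122.92 TSS


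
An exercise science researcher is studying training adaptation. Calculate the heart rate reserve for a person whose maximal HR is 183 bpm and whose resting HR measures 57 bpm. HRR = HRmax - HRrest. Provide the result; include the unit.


HRmax = 183 bpm
HRrest = 57 bpm
HRR = 183 - 57 = 126 bpm

126 bpm


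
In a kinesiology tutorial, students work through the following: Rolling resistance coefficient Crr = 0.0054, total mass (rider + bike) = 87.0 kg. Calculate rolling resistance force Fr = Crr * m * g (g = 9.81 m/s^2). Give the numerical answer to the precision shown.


Fr = Crr * m * g
= 0.0054 * 87.0 * 9.81
= 4.609 N

4.609 N


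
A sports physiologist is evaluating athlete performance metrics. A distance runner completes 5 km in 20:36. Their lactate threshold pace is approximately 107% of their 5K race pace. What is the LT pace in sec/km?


Convert to seconds: 20 min 36 s = 1236 s
Pace per km = 1236 / 5 = 247.2 s/km
LT pace = 247.2 * 1.07 = 264.5 s/km

264.5 s/km


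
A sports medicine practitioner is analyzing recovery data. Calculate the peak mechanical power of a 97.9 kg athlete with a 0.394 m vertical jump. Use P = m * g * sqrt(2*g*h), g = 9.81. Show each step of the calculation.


First, sqrt(2gh) = sqrt(2 * 9.81 * 0.394)
= sqrt(7.73028) = 2.780338 m/s
Power = 97.9 * 9.81 * 2.780338 = 2670.23 W

2670.23 W


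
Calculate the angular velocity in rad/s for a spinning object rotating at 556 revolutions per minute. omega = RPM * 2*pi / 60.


omega = RPM * 2*pi / 60
= 556 * 6.28318531 / 60
= 58.224 rad/s

58.224 rad/s


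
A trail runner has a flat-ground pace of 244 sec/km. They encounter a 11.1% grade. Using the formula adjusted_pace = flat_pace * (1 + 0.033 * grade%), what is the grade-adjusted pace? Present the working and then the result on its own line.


Grade factor = 1 + 0.033 * 11.1 = 1.3663
Adjusted = 244 * 1.3663 = 333.38 sec/km

333.38 s/km


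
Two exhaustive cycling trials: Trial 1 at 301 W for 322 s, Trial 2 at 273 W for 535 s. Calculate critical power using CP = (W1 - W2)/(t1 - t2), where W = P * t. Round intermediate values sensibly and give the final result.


W1 = 301 * 322 = 96922 J
W2 = 273 * 535 = 146055 J
CP = (96922 - 146055) / (322 - 535)
= -49133 / -213
= 230.67 W

230.67 W


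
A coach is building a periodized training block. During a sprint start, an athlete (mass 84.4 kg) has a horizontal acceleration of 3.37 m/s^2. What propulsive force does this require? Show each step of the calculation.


Propulsive force = mass * acceleration
= 84.4 kg * 3.37 m/s^2
= 284.43 N

284.43 N


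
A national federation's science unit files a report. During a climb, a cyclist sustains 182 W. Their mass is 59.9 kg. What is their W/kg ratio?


Power-to-weight = 182 W / 59.9 kg
= 3.038 W/kg

3.038 W/kg


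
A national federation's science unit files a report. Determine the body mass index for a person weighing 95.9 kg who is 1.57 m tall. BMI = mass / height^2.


BMI = mass / height^2
= 95.9 / 1.57^2
= 95.9 / 2.4649
= 38.91 kg/m^2

38.91 kg/m^2


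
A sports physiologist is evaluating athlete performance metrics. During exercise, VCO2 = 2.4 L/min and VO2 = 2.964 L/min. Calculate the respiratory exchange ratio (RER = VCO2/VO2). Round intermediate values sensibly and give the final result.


RER = VCO2 / VO2
= 2.4 / 2.964
= 0.8097

0.8097


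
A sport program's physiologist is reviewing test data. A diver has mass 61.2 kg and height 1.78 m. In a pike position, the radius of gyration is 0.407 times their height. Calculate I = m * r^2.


r = 0.407 * 1.78 = 0.72446 m
I = m * r^2 = 61.2 * 0.524842 = 32.12 kg*m^2

32.12 kg*m^2


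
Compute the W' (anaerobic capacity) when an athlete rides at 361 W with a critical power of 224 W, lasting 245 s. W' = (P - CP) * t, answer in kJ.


Above-CP power = 137 W
Duration = 245 s
W' = 137 * 245 = 33565 J
Convert: 33565 / 1000 = 33.565 kJ

33.565 kJ


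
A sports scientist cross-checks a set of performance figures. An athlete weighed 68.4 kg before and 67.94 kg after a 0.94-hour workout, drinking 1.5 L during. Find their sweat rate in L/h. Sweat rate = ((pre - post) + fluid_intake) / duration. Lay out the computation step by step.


Body mass change = 0.46 kg
Total sweat loss = 0.46 + 1.5 = 1.96 L
Rate = 1.96 / 0.94 = 2.085 L/h

2.085 L/h


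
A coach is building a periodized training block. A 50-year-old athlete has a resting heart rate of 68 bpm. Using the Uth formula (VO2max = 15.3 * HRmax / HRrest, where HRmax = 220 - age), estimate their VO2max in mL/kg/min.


HRmax = 220 - 50 = 170 bpm
Ratio = HRmax / HRrest = 170 / 68 = 2.5
VO2max = 15.3 * 2.5 = 38.25 mL/kg/min

38.25 mL/kg/min


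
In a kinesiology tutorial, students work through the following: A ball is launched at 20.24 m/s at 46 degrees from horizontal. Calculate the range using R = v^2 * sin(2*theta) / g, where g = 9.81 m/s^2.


sin(2 * 46) = sin(92) = 0.999391
v^2 = 20.24^2 = 409.6576
R = 409.6576 * 0.999391 / 9.81
= 41.734 m

41.734 m


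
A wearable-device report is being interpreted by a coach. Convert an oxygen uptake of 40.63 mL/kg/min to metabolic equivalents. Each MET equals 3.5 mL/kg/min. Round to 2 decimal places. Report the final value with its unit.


One MET = 3.5 mL/kg/min
Number of METs = 40.63 / 3.5
= 11.61 METs

11.61 METs


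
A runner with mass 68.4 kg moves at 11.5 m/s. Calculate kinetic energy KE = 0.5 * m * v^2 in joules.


v^2 = 11.5^2 = 132.25
KE = 0.5 * 68.4 * 132.25
= 4522.95 J

4522.95 J


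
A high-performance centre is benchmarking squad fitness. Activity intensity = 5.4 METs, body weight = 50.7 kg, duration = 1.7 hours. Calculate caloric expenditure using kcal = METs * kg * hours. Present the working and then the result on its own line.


kcal = 5.4 * 50.7 * 1.7
= 273.78 * 1.7
= 465.43 kcal

465.43 kcal


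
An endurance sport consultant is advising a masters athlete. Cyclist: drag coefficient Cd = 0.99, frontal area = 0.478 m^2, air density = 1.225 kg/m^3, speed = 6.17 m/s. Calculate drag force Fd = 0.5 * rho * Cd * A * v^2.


v^2 = 6.17^2 = 38.0689
Fd = 0.5 * 1.225 * 0.99 * 0.478 * 38.0689
= 11.034 N

11.034 N


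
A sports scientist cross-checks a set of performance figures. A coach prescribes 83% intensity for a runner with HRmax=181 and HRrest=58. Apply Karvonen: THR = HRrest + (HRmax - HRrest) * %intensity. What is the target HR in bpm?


Heart rate reserve = 181 - 58 = 123
Intensity fraction = 83 / 100 = 0.83
THR = 58 + 123 * 0.83 = 160.09 bpm

160.09 bpm


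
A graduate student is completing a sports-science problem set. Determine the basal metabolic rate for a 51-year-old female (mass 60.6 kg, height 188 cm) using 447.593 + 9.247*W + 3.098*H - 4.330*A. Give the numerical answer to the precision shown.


BMR = 447.593 + 9.247*60.6 + 3.098*188 - 4.330*51
= 1369.56 kcal/day

1369.56 kcal/day


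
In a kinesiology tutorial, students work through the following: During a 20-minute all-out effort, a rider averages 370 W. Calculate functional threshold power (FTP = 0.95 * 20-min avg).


FTP = 0.95 * 370
= 351.5 W

351.5 W


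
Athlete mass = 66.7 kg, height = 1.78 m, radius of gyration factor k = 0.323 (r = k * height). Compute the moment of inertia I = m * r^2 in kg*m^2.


r = k * height = 0.323 * 1.78 = 0.57494 m
r^2 = 0.57494^2 = 0.330556
I = 66.7 * 0.330556 = 22.048 kg*m^2

22.048 kg*m^2


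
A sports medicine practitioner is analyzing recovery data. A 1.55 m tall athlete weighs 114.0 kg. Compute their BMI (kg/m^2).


height^2 = 2.4025 m^2
BMI = 114.0 / 2.4025 = 47.45 kg/m^2

47.45 kg/m^2


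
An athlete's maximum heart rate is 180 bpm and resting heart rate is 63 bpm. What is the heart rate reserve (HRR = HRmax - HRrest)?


HRR = HRmax - HRrest
= 180 - 63
= 117 bpm

117 bpm


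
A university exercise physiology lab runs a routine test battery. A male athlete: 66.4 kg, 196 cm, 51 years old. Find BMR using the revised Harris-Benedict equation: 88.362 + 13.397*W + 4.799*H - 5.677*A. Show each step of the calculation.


Intercept = 88.362
Weight contribution = 13.397 * 66.4 = 889.5608
Height contribution = 4.799 * 196 = 940.604
Age contribution = 5.677 * 51 = 289.527
BMR = 88.362 + 889.5608 + 940.604 - 289.527
= 1629.0 kcal/day

1629.0 kcal/day


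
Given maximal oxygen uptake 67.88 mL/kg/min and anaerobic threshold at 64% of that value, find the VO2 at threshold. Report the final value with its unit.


Percentage as decimal = 0.64
VO2 at AT = 67.88 * 0.64 = 43.44 mL/kg/min

43.44 mL/kg/min


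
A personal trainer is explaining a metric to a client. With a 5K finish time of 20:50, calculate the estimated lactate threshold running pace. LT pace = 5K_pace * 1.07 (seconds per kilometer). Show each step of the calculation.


Race duration = 1250 s for 5 km
Average pace = 1250 / 5 = 250.0 s/km
LT pace = 250.0 * 1.07
= 267.5 s/km

267.5 s/km


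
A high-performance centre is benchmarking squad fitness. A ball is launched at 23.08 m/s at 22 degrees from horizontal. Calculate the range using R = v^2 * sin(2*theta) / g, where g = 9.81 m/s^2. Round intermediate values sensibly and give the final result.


sin(2 * 22) = sin(44) = 0.694658
v^2 = 23.08^2 = 532.6864
R = 532.6864 * 0.694658 / 9.81
= 37.72 m

37.72 m


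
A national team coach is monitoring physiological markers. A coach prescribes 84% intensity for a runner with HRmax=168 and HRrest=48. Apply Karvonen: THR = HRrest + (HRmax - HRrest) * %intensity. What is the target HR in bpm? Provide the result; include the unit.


Heart rate reserve = 168 - 48 = 120
Intensity fraction = 84 / 100 = 0.84
THR = 48 + 120 * 0.84 = 148.8 bpm

148.8 bpm


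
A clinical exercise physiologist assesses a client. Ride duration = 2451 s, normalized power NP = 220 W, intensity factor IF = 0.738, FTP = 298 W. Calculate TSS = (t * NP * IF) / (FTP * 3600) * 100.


Numerator = 2451 * 220 * 0.738 = 397944.36
Denominator = 298 * 3600 = 1072800
TSS = 397944.36 / 1072800 * 100
= 37.09

37.09 TSS


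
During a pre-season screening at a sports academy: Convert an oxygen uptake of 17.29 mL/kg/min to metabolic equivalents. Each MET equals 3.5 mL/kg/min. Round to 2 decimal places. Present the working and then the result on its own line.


One MET = 3.5 mL/kg/min
Number of METs = 17.29 / 3.5
= 4.94 METs

4.94 METs


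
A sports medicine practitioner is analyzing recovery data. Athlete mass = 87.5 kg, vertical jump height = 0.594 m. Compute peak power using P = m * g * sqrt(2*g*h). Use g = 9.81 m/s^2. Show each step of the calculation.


sqrt(2 * 9.81 * 0.594) = sqrt(11.65428) = 3.413837 m/s
P = 87.5 * 9.81 * 3.413837
= 2930.35 W

2930.35 W


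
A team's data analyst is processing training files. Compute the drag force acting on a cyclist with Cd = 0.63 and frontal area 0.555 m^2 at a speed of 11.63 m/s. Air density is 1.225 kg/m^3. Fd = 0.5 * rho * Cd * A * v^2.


Step 1: v^2 = 135.2569
Step 2: Fd = 0.5 * 1.225 * 0.63 * 0.555 * 135.2569
= 28.967 N

28.967 N


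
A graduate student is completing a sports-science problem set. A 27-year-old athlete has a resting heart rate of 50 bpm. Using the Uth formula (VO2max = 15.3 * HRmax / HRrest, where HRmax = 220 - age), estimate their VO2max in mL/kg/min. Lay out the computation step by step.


HRmax = 220 - 27 = 193 bpm
Ratio = HRmax / HRrest = 193 / 50 = 3.86
VO2max = 15.3 * 3.86 = 59.06 mL/kg/min

59.06 mL/kg/min


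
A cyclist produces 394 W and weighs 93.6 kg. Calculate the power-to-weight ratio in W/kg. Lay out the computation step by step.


P/W = power / mass
= 394 / 93.6
= 4.209 W/kg

4.209 W/kg


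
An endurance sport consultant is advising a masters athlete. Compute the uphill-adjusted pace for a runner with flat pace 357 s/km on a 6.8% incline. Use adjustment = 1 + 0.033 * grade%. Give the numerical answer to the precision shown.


Adjustment factor = 1 + 0.033 * 6.8 = 1.2244
Grade-adjusted pace = 357 * 1.2244 = 437.11 s/km

437.11 s/km


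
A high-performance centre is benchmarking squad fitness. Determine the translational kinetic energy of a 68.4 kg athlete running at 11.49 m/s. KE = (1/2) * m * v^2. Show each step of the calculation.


KE = 0.5 * m * v^2
= 0.5 * 68.4 * 11.49^2
= 0.5 * 68.4 * 132.0201
= 4515.09 J

4515.09 J


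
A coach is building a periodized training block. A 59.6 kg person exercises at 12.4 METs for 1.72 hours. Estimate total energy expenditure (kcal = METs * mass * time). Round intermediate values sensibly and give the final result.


Energy = METs * mass(kg) * time(h)
= 12.4 * 59.6 * 1.72
= 1271.15 kcal

1271.15 kcal


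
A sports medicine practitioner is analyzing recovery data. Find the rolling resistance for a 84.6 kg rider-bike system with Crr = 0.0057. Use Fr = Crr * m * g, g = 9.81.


m * g = 84.6 * 9.81 = 829.926 N
Fr = 0.0057 * 829.926 = 4.731 N

4.731 N


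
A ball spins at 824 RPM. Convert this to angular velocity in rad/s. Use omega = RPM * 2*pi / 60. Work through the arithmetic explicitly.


omega = 824 * 2 * pi / 60
= 824 * 6.28318531 / 60
= 5177.345 / 60
= 86.289 rad/s

86.289 rad/s


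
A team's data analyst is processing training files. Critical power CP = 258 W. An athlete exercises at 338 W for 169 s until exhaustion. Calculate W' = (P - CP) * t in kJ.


P - CP = 338 - 258 = 80 W
W' = 80 * 169 = 13520 J
= 13520 / 1000 = 13.52 kJ

13.52 kJ


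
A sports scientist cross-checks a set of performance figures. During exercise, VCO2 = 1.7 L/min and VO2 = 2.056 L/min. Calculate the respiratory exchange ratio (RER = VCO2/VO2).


RER = VCO2 / VO2
= 1.7 / 2.056
= 0.8268

0.8268


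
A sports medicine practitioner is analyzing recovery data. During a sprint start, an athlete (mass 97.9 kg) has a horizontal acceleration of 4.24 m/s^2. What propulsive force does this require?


Propulsive force = mass * acceleration
= 97.9 kg * 4.24 m/s^2
= 415.1 N

415.1 N


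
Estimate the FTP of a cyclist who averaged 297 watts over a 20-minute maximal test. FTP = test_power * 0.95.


FTP = 297 * 0.95 = 282.15 W

282.15 W


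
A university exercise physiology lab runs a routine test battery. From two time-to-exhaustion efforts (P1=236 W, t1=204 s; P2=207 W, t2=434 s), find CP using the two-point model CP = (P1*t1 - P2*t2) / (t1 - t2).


Work in trial 1 = 48144 J
Work in trial 2 = 89838 J
Delta work = -41694 J
Delta time = -230 s
CP = -41694 / -230 = 181.28 W

181.28 W


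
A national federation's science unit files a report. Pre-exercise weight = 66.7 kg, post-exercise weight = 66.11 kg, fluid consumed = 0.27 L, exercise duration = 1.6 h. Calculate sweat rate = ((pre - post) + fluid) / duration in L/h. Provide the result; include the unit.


Weight loss = 66.7 - 66.11 = 0.59 kg (approx L)
Total sweat = 0.59 + 0.27 = 0.86 L
Sweat rate = 0.86 / 1.6 = 0.538 L/h

0.538 L/h


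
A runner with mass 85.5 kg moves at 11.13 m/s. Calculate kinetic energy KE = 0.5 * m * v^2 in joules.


v^2 = 11.13^2 = 123.8769
KE = 0.5 * 85.5 * 123.8769
= 5295.74 J

5295.74 J


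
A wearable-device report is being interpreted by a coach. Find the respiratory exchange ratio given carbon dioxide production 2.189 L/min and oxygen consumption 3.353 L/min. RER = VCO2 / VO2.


VCO2 = 2.189 L/min
VO2 = 3.353 L/min
RER = 2.189 / 3.353 = 0.6528

0.6528


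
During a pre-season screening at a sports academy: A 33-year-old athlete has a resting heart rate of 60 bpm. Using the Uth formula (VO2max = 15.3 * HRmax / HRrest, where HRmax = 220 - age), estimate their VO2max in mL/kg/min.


HRmax = 220 - 33 = 187 bpm
Ratio = HRmax / HRrest = 187 / 60 = 3.1167
VO2max = 15.3 * 3.1167 = 47.69 mL/kg/min

47.69 mL/kg/min


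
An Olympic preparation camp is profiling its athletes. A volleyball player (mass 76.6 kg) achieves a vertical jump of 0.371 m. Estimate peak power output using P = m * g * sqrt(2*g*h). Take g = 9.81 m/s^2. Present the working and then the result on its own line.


2 * g * h = 2 * 9.81 * 0.371 = 7.27902
sqrt(7.27902) = 2.697966 m/s
P = 76.6 * 9.81 * 2.697966 = 2027.38 W

2027.38 W


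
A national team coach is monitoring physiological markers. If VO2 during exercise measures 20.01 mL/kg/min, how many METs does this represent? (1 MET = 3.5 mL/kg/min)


METs = VO2 / 3.5 = 20.01 / 3.5 = 5.72

5.72 METs


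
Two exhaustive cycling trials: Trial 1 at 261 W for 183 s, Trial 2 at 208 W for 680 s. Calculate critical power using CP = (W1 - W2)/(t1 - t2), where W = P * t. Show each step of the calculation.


W1 = 261 * 183 = 47763 J
W2 = 208 * 680 = 141440 J
CP = (47763 - 141440) / (183 - 680)
= -93677 / -497
= 188.48 W

188.48 W


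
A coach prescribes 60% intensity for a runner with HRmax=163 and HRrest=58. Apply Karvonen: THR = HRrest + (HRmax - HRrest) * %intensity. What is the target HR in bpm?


Heart rate reserve = 163 - 58 = 105
Intensity fraction = 60 / 100 = 0.6
THR = 58 + 105 * 0.6 = 121.0 bpm

121.0 bpm


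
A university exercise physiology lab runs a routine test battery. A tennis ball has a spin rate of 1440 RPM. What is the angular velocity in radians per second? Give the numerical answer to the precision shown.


Convert RPM to rad/s: multiply by 2*pi and divide by 60
omega = 1440 * 2 * pi / 60
= 150.796 rad/s

150.796 rad/s


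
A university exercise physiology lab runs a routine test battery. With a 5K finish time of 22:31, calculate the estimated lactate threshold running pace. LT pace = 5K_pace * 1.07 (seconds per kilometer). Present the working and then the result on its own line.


Race duration = 1351 s for 5 km
Average pace = 1351 / 5 = 270.2 s/km
LT pace = 270.2 * 1.07
= 289.11 s/km

289.11 s/km


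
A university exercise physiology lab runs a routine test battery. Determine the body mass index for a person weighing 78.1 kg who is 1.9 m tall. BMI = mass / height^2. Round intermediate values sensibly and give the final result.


BMI = mass / height^2
= 78.1 / 1.9^2
= 78.1 / 3.61
= 21.63 kg/m^2

21.63 kg/m^2


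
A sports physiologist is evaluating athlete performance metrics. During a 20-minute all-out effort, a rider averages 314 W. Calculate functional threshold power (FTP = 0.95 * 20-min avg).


FTP = 0.95 * 314
= 298.3 W

298.3 W


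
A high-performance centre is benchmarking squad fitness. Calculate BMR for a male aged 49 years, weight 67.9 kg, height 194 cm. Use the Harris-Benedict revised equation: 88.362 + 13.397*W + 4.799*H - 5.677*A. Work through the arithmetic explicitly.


Substituting values:
W term = 13.397 * 67.9 = 909.6563
H term = 4.799 * 194 = 931.006
A term = 5.677 * 49 = 278.173
BMR = 1650.85 kcal/day

1650.85 kcal/day


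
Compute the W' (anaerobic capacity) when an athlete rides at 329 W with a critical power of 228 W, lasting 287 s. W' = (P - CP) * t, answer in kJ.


Above-CP power = 101 W
Duration = 287 s
W' = 101 * 287 = 28987 J
Convert: 28987 / 1000 = 28.987 kJ

28.987 kJ


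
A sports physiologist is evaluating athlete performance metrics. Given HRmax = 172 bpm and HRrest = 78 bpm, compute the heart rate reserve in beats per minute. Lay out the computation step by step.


Heart rate reserve = maximum HR minus resting HR
HRR = 172 - 78 = 94 bpm

94 bpm


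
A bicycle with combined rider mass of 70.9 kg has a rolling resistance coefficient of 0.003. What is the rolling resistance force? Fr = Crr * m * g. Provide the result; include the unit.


Fr = 0.003 * 70.9 * 9.81
= 0.2127 * 9.81
= 2.087 N

2.087 N


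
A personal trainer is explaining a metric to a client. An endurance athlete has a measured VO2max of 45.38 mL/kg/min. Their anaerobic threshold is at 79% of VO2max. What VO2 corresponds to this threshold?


Anaerobic threshold VO2 = VO2max * 79%
= 45.38 * 0.79
= 35.85 mL/kg/min

35.85 mL/kg/min


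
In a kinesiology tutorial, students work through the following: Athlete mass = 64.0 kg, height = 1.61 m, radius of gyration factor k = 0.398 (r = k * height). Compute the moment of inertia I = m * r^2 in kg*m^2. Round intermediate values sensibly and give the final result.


r = k * height = 0.398 * 1.61 = 0.64078 m
r^2 = 0.64078^2 = 0.410599
I = 64.0 * 0.410599 = 26.278 kg*m^2

26.278 kg*m^2


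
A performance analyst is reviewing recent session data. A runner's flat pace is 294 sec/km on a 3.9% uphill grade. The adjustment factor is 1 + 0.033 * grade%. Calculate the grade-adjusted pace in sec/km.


Factor = 1 + 0.033 * 3.9 = 1.1287
Adjusted pace = 294 * 1.1287
= 331.84 sec/km

331.84 s/km


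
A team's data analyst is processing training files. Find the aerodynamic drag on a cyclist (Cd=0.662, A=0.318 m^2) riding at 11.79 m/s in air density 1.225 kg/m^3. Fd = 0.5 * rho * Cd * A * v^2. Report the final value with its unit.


Fd = 0.5 * 1.225 * 0.662 * 0.318 * 11.79^2
= 0.5 * 1.225 * 0.662 * 0.318 * 139.0041
= 17.923 N

17.923 N


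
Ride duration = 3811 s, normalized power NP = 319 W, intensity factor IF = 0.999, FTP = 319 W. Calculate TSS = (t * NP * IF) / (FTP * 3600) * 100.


Numerator = 3811 * 319 * 0.999 = 1214493.291
Denominator = 319 * 3600 = 1148400
TSS = 1214493.291 / 1148400 * 100
= 105.76

105.76 TSS


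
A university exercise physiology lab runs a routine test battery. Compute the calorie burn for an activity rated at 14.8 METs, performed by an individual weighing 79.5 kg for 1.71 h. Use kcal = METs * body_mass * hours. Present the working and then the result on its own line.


Product of METs and mass = 14.8 * 79.5 = 1176.6
Total kcal = 1176.6 * 1.71 = 2011.99 kcal

2011.99 kcal


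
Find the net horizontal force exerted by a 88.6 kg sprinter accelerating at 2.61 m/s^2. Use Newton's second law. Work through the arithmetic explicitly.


Newton's second law: F = m * a
F = 88.6 * 2.61 = 231.25 N

231.25 N


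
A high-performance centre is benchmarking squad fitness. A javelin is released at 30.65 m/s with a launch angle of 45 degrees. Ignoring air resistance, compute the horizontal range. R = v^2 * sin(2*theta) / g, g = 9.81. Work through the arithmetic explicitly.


Launch speed squared = 939.4225
sin(2 * 45 deg) = 1.0
Range = 939.4225 * 1.0 / 9.81
= 95.762 m

95.762 m


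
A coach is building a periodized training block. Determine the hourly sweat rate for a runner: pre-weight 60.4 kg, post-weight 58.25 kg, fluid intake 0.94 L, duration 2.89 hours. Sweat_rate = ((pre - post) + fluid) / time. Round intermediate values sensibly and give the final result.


Mass lost = 60.4 - 58.25 = 2.15 kg
Add fluid consumed: 2.15 + 0.94 = 3.09 L total sweat
Sweat rate = 3.09 / 2.89 = 1.069 L/h

1.069 L/h


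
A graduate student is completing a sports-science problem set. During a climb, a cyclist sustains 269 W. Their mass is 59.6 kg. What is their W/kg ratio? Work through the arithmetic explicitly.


Power-to-weight = 269 W / 59.6 kg
= 4.513 W/kg

4.513 W/kg


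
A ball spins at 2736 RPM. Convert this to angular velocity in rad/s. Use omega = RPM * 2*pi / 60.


omega = 2736 * 2 * pi / 60
= 2736 * 6.28318531 / 60
= 17190.795 / 60
= 286.513 rad/s

286.513 rad/s


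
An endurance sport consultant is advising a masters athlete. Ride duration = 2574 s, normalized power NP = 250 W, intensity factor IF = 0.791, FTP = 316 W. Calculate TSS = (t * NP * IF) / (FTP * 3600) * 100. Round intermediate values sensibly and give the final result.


Numerator = 2574 * 250 * 0.791 = 509008.5
Denominator = 316 * 3600 = 1137600
TSS = 509008.5 / 1137600 * 100
= 44.74

44.74 TSS


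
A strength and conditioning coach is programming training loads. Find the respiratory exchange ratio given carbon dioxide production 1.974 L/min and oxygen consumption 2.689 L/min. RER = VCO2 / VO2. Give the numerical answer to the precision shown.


VCO2 = 1.974 L/min
VO2 = 2.689 L/min
RER = 1.974 / 2.689 = 0.7341

0.7341


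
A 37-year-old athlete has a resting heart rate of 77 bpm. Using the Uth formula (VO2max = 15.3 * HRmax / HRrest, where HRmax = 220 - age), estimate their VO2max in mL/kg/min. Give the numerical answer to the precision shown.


HRmax = 220 - 37 = 183 bpm
Ratio = HRmax / HRrest = 183 / 77 = 2.3766
VO2max = 15.3 * 2.3766 = 36.36 mL/kg/min

36.36 mL/kg/min


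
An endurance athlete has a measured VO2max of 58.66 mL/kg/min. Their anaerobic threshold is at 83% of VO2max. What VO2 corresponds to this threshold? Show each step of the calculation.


Anaerobic threshold VO2 = VO2max * 83%
= 58.66 * 0.83
= 48.69 mL/kg/min

48.69 mL/kg/min


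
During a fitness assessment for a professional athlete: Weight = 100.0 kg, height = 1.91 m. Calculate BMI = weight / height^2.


height^2 = 1.91^2 = 3.6481
BMI = 100.0 / 3.6481 = 27.41 kg/m^2

27.41 kg/m^2


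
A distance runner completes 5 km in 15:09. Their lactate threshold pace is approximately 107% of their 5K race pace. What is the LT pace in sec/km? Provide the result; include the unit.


Convert to seconds: 15 min 9 s = 909 s
Pace per km = 909 / 5 = 181.8 s/km
LT pace = 181.8 * 1.07 = 194.53 s/km

194.53 s/km


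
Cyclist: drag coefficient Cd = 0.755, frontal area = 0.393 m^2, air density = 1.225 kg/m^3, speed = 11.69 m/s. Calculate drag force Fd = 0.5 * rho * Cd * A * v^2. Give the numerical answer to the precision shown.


v^2 = 11.69^2 = 136.6561
Fd = 0.5 * 1.225 * 0.755 * 0.393 * 136.6561
= 24.836 N

24.836 N


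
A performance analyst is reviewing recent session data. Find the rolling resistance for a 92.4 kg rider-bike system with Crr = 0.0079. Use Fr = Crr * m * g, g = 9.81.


m * g = 92.4 * 9.81 = 906.444 N
Fr = 0.0079 * 906.444 = 7.161 N

7.161 N


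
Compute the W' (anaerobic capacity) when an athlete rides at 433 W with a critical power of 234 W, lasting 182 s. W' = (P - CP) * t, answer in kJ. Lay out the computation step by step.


Above-CP power = 199 W
Duration = 182 s
W' = 199 * 182 = 36218 J
Convert: 36218 / 1000 = 36.218 kJ

36.218 kJ


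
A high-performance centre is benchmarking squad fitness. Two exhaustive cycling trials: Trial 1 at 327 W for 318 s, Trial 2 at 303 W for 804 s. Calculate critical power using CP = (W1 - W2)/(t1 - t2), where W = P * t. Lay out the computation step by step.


W1 = 327 * 318 = 103986 J
W2 = 303 * 804 = 243612 J
CP = (103986 - 243612) / (318 - 804)
= -139626 / -486
= 287.3 W

287.3 W


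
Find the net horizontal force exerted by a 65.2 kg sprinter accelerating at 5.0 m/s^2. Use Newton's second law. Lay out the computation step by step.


Newton's second law: F = m * a
F = 65.2 * 5.0 = 326.0 N

326.0 N


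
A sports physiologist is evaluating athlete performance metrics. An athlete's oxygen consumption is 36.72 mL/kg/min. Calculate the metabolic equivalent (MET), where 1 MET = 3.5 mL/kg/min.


MET = VO2 / 3.5
= 36.72 / 3.5
= 10.49 METs

10.49 METs


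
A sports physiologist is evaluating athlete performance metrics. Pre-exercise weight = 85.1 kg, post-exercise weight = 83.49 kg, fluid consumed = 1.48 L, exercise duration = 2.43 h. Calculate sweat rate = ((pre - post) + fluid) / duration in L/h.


Weight loss = 85.1 - 83.49 = 1.61 kg (approx L)
Total sweat = 1.61 + 1.48 = 3.09 L
Sweat rate = 3.09 / 2.43 = 1.272 L/h

1.272 L/h


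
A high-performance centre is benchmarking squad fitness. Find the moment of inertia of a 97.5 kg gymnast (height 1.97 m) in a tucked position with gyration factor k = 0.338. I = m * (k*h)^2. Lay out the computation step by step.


Radius of gyration = 0.338 * 1.97 = 0.66586 m
I = 97.5 * 0.66586^2
= 97.5 * 0.44337
= 43.229 kg*m^2

43.229 kg*m^2


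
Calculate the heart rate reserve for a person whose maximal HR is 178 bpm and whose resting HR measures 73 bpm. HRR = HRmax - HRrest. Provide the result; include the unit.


HRmax = 178 bpm
HRrest = 73 bpm
HRR = 178 - 73 = 105 bpm

105 bpm


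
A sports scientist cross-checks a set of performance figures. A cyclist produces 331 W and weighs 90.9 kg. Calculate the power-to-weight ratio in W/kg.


P/W = power / mass
= 331 / 90.9
= 3.641 W/kg

3.641 W/kg


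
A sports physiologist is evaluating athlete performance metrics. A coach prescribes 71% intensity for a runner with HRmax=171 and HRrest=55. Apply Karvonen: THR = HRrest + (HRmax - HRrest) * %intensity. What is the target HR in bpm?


Heart rate reserve = 171 - 55 = 116
Intensity fraction = 71 / 100 = 0.71
THR = 55 + 116 * 0.71 = 137.36 bpm

137.36 bpm


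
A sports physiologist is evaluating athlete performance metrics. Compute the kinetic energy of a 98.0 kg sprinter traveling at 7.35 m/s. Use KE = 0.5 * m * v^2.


Velocity squared = 54.0225
KE = 0.5 * 98.0 * 54.0225 = 2647.1 J

2647.1 J
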